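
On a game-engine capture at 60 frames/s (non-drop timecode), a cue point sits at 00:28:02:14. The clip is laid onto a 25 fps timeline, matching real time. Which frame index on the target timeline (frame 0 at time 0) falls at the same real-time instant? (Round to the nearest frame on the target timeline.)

Source frame index: (0×3600 + 28×60 + 2) × 60 + 14 = 100934.
Real time: 100934 / (60) = 50467/30 s.
Target frame: (50467/30) × (25) = 252335/6 ≈ 42055.833 → 42056.

frame 42056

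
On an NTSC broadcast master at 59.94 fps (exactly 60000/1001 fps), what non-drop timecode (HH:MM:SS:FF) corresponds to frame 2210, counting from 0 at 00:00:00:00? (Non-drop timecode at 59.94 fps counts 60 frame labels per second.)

00:00:36:50

2210 ÷ 60 = 36 full seconds, remainder 50 frames.
36 s = 0 h 0 min 36 s.
Timecode: 00:00:36:50.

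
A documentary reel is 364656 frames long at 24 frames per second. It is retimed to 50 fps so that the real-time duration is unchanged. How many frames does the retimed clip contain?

759700 frames

Target frames = source frames × (target rate / source rate) = 364656 × (50)/(24) = 364656 × 25/12 = 759700.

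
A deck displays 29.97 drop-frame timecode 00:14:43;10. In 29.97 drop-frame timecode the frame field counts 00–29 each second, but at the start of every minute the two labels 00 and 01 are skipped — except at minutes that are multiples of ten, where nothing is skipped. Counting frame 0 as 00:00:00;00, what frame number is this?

As if non-drop at 30 labels/s: (0 × 3600 + 14 × 60 + 43) × 30 + 10 = 26500.
Minute boundaries passed: 14; those not divisible by 10: 14 − 1 = 13; dropped labels = 2 × 13 = 26.
Actual frame index = 26500 − 26 = 26474.

26474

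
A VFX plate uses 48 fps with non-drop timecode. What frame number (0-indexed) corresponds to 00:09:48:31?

Total seconds to the label: (0 × 3600 + 9 × 60 + 48) = 588.
Frame index = 588 × 48 + 31 = 28255.

frame 28255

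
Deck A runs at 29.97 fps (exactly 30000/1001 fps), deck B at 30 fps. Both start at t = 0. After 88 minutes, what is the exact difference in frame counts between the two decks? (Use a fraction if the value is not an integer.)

14400/91 frames

88 min = 5280 s.
A emits 30000/1001 × 5280 = 14400000/91 frames; B emits 30 × 5280 = 158400.
Difference = 14400/91 frames (≈ 158.2418); B is ahead of A.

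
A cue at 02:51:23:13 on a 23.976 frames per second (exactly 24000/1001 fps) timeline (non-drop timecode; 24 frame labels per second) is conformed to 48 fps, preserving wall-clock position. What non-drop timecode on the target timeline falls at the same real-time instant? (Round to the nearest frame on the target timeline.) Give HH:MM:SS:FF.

02:51:33:40

Source frame index: (2×3600 + 51×60 + 23) × 24 + 13 = 246805.
Real time: 246805 / (24000/1001) = 49410361/4800 s.
Target frame: (49410361/4800) × (48) = 49410361/100 ≈ 494103.610 → 494104.
At 48 labels/s: frame 494104 → 02:51:33:40.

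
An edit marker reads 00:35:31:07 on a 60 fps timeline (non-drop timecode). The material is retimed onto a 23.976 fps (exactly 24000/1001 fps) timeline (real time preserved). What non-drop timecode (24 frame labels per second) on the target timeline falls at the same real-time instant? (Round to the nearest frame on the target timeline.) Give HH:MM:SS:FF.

Source frame index: (0×3600 + 35×60 + 31) × 60 + 7 = 127867.
Real time: 127867 / (60) = 127867/60 s.
Target frame: (127867/60) × (24000/1001) = 51146800/1001 ≈ 51095.704 → 51096.
At 24 labels/s: frame 51096 → 00:35:29:00.

00:35:29:00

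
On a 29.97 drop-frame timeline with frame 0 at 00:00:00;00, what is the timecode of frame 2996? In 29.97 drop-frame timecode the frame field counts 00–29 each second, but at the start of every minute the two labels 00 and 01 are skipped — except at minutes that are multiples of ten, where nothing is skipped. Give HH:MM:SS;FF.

00:01:39;28

Ten DF minutes hold 17982 frames, so frame 2996 lies in block 0 (frames 0–17981) with 2996 frames into that block.
The block's first minute is 1800 frames and the rest 1798 each; 2996 frames reaches minute 1, so 0 × 18 + 1 × 2 = 2 labels have been skipped so far.
Adding those back, label number 2996 + 2 = 2998 at 30 labels/s is 99 s + 28 f = 0 h 1 min 39 s frame 28, i.e. 00:01:39;28.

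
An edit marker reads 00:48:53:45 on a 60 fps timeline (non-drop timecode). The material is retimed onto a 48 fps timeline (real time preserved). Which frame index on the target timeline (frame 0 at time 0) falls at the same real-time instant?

frame 140820

Source frame index: (0×3600 + 48×60 + 53) × 60 + 45 = 176025.
Real time: 176025 / (60) = 11735/4 s.
Target frame: (11735/4) × (48) = 140820.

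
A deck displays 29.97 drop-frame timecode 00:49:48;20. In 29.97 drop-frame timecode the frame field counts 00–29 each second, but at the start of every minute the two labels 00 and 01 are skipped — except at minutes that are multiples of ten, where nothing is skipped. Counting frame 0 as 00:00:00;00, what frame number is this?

As if non-drop at 30 labels/s: (0 × 3600 + 49 × 60 + 48) × 30 + 20 = 89660.
Minute boundaries passed: 49; those not divisible by 10: 49 − 4 = 45; dropped labels = 2 × 45 = 90.
Actual frame index = 89660 − 90 = 89570.

89570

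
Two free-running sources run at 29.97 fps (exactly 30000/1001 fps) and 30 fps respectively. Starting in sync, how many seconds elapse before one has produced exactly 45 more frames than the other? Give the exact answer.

1501.5 seconds

The gap grows by |30 − 30000/1001| = 30/1001 frames per second.
Time for a 45-frame gap: 45 ÷ (30/1001) = 1501.5 s.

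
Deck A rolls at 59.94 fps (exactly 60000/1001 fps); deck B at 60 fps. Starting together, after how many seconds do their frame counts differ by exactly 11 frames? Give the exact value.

The gap grows by |60 − 60000/1001| = 60/1001 frames per second.
Time for a 11-frame gap: 11 ÷ (60/1001) = 11011/60 s.

11011/60 seconds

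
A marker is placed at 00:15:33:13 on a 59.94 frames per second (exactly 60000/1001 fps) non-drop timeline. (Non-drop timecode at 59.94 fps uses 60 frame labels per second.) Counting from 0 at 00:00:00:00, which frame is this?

Total seconds to the label: (0 × 3600 + 15 × 60 + 33) = 933.
Frame index = 933 × 60 + 13 = 55993.

55993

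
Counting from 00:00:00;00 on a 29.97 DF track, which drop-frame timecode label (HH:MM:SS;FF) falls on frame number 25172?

Ten DF minutes hold 17982 frames, so frame 25172 lies in block 1 (frames 17982–35963) with 7190 frames into that block.
The block's first minute is 1800 frames and the rest 1798 each; 7190 frames reaches minute 3, so 1 × 18 + 3 × 2 = 24 labels have been skipped so far.
Adding those back, label number 25172 + 24 = 25196 at 30 labels/s is 839 s + 26 f = 0 h 13 min 59 s frame 26, i.e. 00:13:59;26.

00:13:59;26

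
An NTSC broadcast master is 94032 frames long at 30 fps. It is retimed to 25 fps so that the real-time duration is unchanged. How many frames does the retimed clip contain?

Frames at target rate = 94032 × (25) / (30) = 78360.

78360 frames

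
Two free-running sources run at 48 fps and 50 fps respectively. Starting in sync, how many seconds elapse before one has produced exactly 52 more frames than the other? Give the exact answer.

26 seconds

The gap grows by |50 − 48| = 2 frames per second.
Time for a 52-frame gap: 52 ÷ (2) = 26 s.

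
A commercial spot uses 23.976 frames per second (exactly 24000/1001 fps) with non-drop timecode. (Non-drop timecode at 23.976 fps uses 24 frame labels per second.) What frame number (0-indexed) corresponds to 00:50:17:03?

frame 72411

Total seconds to the label: (0 × 3600 + 50 × 60 + 17) = 3017.
Frame index = 3017 × 24 + 3 = 72411.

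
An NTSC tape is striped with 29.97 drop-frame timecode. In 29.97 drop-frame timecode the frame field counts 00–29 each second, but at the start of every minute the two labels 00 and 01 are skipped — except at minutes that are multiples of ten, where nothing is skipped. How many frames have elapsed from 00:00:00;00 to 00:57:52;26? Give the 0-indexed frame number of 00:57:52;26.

104082

Complete 10-minute blocks: 5, each 17982 frames → 89910.
Remaining 7 whole minutes in the current block: 1800 + 6 × 1798 = 12588 frames.
Within the current minute: 52 × 30 + 26 − 2 = 1584 (labels ;00/;01 skipped at this minute). Total = 89910 + 12588 + 1584 = 104082.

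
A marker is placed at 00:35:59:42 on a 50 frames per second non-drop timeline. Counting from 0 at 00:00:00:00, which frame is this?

Total seconds to the label: (0 × 3600 + 35 × 60 + 59) = 2159.
Frame index = 2159 × 50 + 42 = 107992.

frame 107992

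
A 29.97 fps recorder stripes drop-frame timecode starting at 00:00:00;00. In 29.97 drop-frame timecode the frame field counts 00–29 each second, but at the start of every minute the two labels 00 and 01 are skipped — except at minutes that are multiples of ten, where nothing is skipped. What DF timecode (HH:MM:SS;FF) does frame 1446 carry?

00:00:48;06

Each 10-minute DF block holds 10 × 60 × 30 − 9 × 2 = 17982 frames. 1446 ÷ 17982 → 0 full blocks, remainder 1446.
Within the partial block the first minute is 1800 frames and each further minute 1798, so 0 further minute boundaries passed. Total skipped labels = 18 × 0 + 2 × 0 = 0.
Non-drop label index = 1446 + 0 = 1446; at 30 labels/s that is 00:00:48:06, i.e. DF 00:00:48;06.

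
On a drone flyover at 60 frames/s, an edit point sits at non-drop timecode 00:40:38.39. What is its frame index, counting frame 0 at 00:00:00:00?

Total seconds to the label: (0 × 3600 + 40 × 60 + 38) = 2438.
Frame index = 2438 × 60 + 39 = 146319.

frame 146319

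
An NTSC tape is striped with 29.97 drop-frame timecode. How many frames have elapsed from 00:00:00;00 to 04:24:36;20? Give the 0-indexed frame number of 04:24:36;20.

475824

As if non-drop at 30 labels/s: (4 × 3600 + 24 × 60 + 36) × 30 + 20 = 476300.
Minute boundaries passed: 264; those not divisible by 10: 264 − 26 = 238; dropped labels = 2 × 238 = 476.
Actual frame index = 476300 − 476 = 475824.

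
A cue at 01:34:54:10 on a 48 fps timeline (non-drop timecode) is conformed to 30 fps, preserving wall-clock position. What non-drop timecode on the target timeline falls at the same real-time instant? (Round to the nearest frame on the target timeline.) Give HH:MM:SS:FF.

01:34:54:06

Source frame index: (1×3600 + 34×60 + 54) × 48 + 10 = 273322.
Real time: 273322 / (48) = 136661/24 s.
Target frame: (136661/24) × (30) = 683305/4 ≈ 170826.250 → 170826.
At 30 labels/s: frame 170826 → 01:34:54:06.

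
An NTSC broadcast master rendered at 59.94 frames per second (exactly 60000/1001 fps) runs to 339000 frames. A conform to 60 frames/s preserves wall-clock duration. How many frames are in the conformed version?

339339 frames

Target frames = source frames × (target rate / source rate) = 339000 × (60)/(60000/1001) = 339000 × 1001/1000 = 339339.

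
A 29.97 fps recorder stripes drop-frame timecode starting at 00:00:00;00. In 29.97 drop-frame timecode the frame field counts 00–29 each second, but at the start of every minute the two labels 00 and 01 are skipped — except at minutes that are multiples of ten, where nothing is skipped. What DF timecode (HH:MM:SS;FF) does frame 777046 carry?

Each 10-minute DF block holds 10 × 60 × 30 − 9 × 2 = 17982 frames. 777046 ÷ 17982 → 43 full blocks, remainder 3820.
Within the partial block the first minute is 1800 frames and each further minute 1798, so 2 further minute boundaries passed. Total skipped labels = 18 × 43 + 2 × 2 = 778.
Non-drop label index = 777046 + 778 = 777824; at 30 labels/s that is 07:12:07:14, i.e. DF 07:12:07;14.

07:12:07;14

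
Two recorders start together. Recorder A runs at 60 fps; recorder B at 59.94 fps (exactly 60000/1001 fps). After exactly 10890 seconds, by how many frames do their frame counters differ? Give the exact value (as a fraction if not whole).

59400/91 frames

A emits 60 × 10890 = 653400 frames; B emits 60000/1001 × 10890 = 59400000/91.
Difference = 59400/91 frames (≈ 652.7473); B is behind A.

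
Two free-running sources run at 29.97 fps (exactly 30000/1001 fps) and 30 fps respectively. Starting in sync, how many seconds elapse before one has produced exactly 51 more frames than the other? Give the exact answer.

1701.7 seconds

The gap grows by |30 − 30000/1001| = 30/1001 frames per second.
Time for a 51-frame gap: 51 ÷ (30/1001) = 1701.7 s.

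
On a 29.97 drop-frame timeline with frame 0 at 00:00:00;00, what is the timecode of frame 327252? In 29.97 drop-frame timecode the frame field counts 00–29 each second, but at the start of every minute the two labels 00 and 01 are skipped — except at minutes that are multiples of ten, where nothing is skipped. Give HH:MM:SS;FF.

Each 10-minute DF block holds 10 × 60 × 30 − 9 × 2 = 17982 frames. 327252 ÷ 17982 → 18 full blocks, remainder 3576.
Within the partial block the first minute is 1800 frames and each further minute 1798, so 1 further minute boundary passed. Total skipped labels = 18 × 18 + 2 × 1 = 326.
Non-drop label index = 327252 + 326 = 327578; at 30 labels/s that is 03:01:59:08, i.e. DF 03:01:59;08.

03:01:59;08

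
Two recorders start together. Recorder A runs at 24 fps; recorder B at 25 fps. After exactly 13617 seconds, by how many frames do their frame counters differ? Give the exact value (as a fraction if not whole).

A emits 24 × 13617 = 326808 frames; B emits 25 × 13617 = 340425.
Difference = 13617 frames; B is ahead of A.

13617 frames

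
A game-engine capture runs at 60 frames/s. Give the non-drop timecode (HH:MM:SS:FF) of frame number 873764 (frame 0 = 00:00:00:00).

873764 ÷ 60 = 14562 full seconds, remainder 44 frames.
14562 s = 4 h 2 min 42 s.
Timecode: 04:02:42:44.

04:02:42:44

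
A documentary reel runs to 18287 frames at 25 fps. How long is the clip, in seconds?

Running time = 18287 / (25) = 731.48 s.

731.48 seconds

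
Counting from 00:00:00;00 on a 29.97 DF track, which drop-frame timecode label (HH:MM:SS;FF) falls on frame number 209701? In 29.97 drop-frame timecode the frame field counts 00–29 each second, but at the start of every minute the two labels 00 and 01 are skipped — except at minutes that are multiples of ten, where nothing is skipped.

Ten DF minutes hold 17982 frames, so frame 209701 lies in block 11 (frames 197802–215783) with 11899 frames into that block.
The block's first minute is 1800 frames and the rest 1798 each; 11899 frames reaches minute 6, so 11 × 18 + 6 × 2 = 210 labels have been skipped so far.
Adding those back, label number 209701 + 210 = 209911 at 30 labels/s is 6997 s + 1 f = 1 h 56 min 37 s frame 1, i.e. 01:56:37;01.

01:56:37;01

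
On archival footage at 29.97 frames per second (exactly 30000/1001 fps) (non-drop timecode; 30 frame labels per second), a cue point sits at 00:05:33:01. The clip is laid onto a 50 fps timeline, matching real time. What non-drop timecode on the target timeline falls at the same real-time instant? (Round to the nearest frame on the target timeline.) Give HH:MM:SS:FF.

00:05:33:18

Source frame index: (0×3600 + 5×60 + 33) × 30 + 1 = 9991.
Real time: 9991 / (30000/1001) = 10000991/30000 s.
Target frame: (10000991/30000) × (50) = 10000991/600 ≈ 16668.318 → 16668.
At 50 labels/s: frame 16668 → 00:05:33:18.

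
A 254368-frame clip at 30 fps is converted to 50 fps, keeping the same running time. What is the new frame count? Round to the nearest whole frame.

423947 frames

Frames at target rate = 254368 × (50) / (30) = 1271840/3 ≈ 423946.667.
Nearest whole frame: 423947.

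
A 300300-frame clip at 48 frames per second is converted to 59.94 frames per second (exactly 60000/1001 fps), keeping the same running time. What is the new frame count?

Target frames = source frames × (target rate / source rate) = 300300 × (60000/1001)/(48) = 300300 × 1250/1001 = 375000.

375000 frames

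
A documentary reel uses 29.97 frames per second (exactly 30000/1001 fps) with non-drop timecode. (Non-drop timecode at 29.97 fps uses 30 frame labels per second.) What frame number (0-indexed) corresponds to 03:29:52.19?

frame 377779

Total seconds to the label: (3 × 3600 + 29 × 60 + 52) = 12592.
Frame index = 12592 × 30 + 19 = 377779.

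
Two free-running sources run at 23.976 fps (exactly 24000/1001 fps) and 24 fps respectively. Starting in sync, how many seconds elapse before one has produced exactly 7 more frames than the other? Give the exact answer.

The gap grows by |24 − 24000/1001| = 24/1001 frames per second.
Time for a 7-frame gap: 7 ÷ (24/1001) = 7007/24 s.

7007/24 seconds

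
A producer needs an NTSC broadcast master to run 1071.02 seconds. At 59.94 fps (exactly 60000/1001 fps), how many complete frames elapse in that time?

64197 frames

Frames = 1071.02 × 60000/1001 = 64261200/1001 ≈ 64197.0030.
Complete frames: 64197.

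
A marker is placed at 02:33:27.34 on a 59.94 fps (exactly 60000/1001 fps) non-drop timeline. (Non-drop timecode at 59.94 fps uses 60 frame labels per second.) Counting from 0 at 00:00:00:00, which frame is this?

552454

Total seconds to the label: (2 × 3600 + 33 × 60 + 27) = 9207.
Frame index = 9207 × 60 + 34 = 552454.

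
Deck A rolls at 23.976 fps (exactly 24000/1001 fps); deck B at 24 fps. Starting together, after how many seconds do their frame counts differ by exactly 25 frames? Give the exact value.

The gap grows by |24 − 24000/1001| = 24/1001 frames per second.
Time for a 25-frame gap: 25 ÷ (24/1001) = 25025/24 s.

25025/24 seconds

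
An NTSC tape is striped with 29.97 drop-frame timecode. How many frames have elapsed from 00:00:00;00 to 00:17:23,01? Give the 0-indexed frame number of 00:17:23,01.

As if non-drop at 30 labels/s: (0 × 3600 + 17 × 60 + 23) × 30 + 1 = 31291.
Minute boundaries passed: 17; those not divisible by 10: 17 − 1 = 16; dropped labels = 2 × 16 = 32.
Actual frame index = 31291 − 32 = 31259.

31259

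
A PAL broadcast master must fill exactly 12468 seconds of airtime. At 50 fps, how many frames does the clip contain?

Frames = 12468 × 50 = 623400.

623400 frames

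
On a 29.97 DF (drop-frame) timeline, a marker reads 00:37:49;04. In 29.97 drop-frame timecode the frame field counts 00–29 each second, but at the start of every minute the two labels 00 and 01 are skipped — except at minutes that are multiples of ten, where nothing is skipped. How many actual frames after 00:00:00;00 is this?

As if non-drop at 30 labels/s: (0 × 3600 + 37 × 60 + 49) × 30 + 4 = 68074.
Minute boundaries passed: 37; those not divisible by 10: 37 − 3 = 34; dropped labels = 2 × 34 = 68.
Actual frame index = 68074 − 68 = 68006.

68006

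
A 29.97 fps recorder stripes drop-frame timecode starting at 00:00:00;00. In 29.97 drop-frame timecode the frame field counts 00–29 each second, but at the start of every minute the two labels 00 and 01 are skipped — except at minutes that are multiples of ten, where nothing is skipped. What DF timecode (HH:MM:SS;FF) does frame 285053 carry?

Each 10-minute DF block holds 10 × 60 × 30 − 9 × 2 = 17982 frames. 285053 ÷ 17982 → 15 full blocks, remainder 15323.
Within the partial block the first minute is 1800 frames and each further minute 1798, so 8 further minute boundaries passed. Total skipped labels = 18 × 15 + 2 × 8 = 286.
Non-drop label index = 285053 + 286 = 285339; at 30 labels/s that is 02:38:31:09, i.e. DF 02:38:31;09.

02:38:31;09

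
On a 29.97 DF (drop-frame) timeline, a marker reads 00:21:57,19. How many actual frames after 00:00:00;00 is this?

39491

As if non-drop at 30 labels/s: (0 × 3600 + 21 × 60 + 57) × 30 + 19 = 39529.
Minute boundaries passed: 21; those not divisible by 10: 21 − 2 = 19; dropped labels = 2 × 19 = 38.
Actual frame index = 39529 − 38 = 39491.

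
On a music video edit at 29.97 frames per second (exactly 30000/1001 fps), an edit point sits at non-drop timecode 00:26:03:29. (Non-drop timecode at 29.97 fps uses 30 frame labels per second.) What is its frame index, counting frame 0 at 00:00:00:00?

frame 46919

Total seconds to the label: (0 × 3600 + 26 × 60 + 3) = 1563.
Frame index = 1563 × 30 + 29 = 46919.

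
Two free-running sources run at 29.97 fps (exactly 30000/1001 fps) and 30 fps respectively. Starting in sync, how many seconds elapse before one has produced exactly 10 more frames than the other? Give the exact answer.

1001/3 seconds

The gap grows by |30 − 30000/1001| = 30/1001 frames per second.
Time for a 10-frame gap: 10 ÷ (30/1001) = 1001/3 s.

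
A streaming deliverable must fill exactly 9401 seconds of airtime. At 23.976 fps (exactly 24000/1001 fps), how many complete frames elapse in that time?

225398 frames

Frames = 9401 × 24000/1001 = 32232000/143 ≈ 225398.6014.
Complete frames: 225398.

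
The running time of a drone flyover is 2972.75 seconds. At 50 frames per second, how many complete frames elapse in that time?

Frames = 2972.75 × 50 = 297275/2 ≈ 148637.5000.
Complete frames: 148637.

148637 frames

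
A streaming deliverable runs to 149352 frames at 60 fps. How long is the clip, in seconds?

2489.2 seconds

Running time = 149352 / (60) = 2489.2 s.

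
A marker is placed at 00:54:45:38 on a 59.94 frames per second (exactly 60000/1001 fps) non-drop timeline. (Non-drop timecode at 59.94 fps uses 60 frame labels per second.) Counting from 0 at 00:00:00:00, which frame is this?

frame 197138

Total seconds to the label: (0 × 3600 + 54 × 60 + 45) = 3285.
Frame index = 3285 × 60 + 38 = 197138.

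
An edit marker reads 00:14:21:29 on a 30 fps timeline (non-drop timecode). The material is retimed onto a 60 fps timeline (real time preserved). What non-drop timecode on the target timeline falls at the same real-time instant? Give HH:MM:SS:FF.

Source frame index: (0×3600 + 14×60 + 21) × 30 + 29 = 25859.
Real time: 25859 / (30) = 25859/30 s.
Target frame: (25859/30) × (60) = 51718.
At 60 labels/s: frame 51718 → 00:14:21:58.

00:14:21:58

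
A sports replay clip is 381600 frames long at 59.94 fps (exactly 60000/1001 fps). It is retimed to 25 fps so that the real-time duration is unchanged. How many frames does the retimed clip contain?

Target frames = source frames × (target rate / source rate) = 381600 × (25)/(60000/1001) = 381600 × 1001/2400 = 159159.

159159 frames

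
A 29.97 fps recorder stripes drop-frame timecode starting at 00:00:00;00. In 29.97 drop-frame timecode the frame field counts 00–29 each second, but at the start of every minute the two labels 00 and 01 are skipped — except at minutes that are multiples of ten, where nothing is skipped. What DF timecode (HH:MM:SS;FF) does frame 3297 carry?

Each 10-minute DF block holds 10 × 60 × 30 − 9 × 2 = 17982 frames. 3297 ÷ 17982 → 0 full blocks, remainder 3297.
Within the partial block the first minute is 1800 frames and each further minute 1798, so 1 further minute boundary passed. Total skipped labels = 18 × 0 + 2 × 1 = 2.
Non-drop label index = 3297 + 2 = 3299; at 30 labels/s that is 00:01:49:29, i.e. DF 00:01:49;29.

00:01:49;29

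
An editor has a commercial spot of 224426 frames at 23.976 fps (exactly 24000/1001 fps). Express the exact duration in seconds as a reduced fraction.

Running time = 224426 ÷ (24000/1001) = 224426 × 1001/24000 = 112325213/12000 s.

112325213/12000 seconds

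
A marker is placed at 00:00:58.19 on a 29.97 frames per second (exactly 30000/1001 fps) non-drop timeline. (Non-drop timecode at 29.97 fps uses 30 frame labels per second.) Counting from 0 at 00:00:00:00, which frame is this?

Total seconds to the label: (0 × 3600 + 0 × 60 + 58) = 58.
Frame index = 58 × 30 + 19 = 1759.

1759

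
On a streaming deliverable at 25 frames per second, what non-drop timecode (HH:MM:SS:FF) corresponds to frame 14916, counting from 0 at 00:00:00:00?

00:09:56:16

14916 ÷ 25 = 596 full seconds, remainder 16 frames.
596 s = 0 h 9 min 56 s.
Timecode: 00:09:56:16.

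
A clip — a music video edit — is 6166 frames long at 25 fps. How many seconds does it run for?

Running time = 6166 / (25) = 246.64 s.

246.64 seconds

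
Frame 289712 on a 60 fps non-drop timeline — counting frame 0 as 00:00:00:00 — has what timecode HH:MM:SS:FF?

01:20:28:32

289712 ÷ 60 = 4828 full seconds, remainder 32 frames.
4828 s = 1 h 20 min 28 s.
Timecode: 01:20:28:32.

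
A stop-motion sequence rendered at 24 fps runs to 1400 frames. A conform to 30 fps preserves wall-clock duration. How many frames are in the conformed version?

1750 frames

Target frames = source frames × (target rate / source rate) = 1400 × (30)/(24) = 1400 × 5/4 = 1750.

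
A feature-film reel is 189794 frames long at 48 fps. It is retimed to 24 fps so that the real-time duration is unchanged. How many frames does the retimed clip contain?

94897 frames

Frames at target rate = 189794 × (24) / (48) = 94897.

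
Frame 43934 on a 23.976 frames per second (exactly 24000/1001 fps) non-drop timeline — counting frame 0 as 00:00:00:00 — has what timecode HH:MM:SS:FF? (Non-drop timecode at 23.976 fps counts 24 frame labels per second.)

43934 ÷ 24 = 1830 full seconds, remainder 14 frames.
1830 s = 0 h 30 min 30 s.
Timecode: 00:30:30:14.

00:30:30:14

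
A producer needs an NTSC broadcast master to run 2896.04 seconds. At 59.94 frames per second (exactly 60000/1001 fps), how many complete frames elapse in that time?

173588 frames

Frames = 2896.04 × 60000/1001 = 24823200/143 ≈ 173588.8112.
Complete frames: 173588.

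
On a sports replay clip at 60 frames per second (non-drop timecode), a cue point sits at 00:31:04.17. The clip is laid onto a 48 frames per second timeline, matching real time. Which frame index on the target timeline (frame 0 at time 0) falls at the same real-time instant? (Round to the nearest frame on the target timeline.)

frame 89486

Source frame index: (0×3600 + 31×60 + 4) × 60 + 17 = 111857.
Real time: 111857 / (60) = 111857/60 s.
Target frame: (111857/60) × (48) = 447428/5 ≈ 89485.600 → 89486.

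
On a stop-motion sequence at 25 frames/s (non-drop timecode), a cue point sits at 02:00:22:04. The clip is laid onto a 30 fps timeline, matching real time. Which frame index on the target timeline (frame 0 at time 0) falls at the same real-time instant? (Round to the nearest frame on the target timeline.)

Source frame index: (2×3600 + 0×60 + 22) × 25 + 4 = 180554.
Real time: 180554 / (25) = 180554/25 s.
Target frame: (180554/25) × (30) = 1083324/5 ≈ 216664.800 → 216665.

frame 216665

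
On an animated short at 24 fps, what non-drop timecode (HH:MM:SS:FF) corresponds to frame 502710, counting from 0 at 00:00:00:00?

502710 ÷ 24 = 20946 full seconds, remainder 6 frames.
20946 s = 5 h 49 min 6 s.
Timecode: 05:49:06:06.

05:49:06:06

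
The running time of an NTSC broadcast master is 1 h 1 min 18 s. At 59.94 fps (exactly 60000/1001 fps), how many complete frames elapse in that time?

1 h 1 min 18 s = 3678 s.
Frames = 3678 × 60000/1001 = 220680000/1001 ≈ 220459.5405.
Complete frames: 220459.

220459 frames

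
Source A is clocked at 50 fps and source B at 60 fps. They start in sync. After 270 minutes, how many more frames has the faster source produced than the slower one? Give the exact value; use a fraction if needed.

162000 frames

270 min = 16200 s.
A emits 50 × 16200 = 810000 frames; B emits 60 × 16200 = 972000.
Difference = 162000 frames; B is ahead of A.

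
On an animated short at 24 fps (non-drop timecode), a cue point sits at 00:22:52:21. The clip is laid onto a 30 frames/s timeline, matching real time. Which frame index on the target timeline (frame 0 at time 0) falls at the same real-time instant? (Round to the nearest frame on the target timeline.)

Source frame index: (0×3600 + 22×60 + 52) × 24 + 21 = 32949.
Real time: 32949 / (24) = 10983/8 s.
Target frame: (10983/8) × (30) = 164745/4 ≈ 41186.250 → 41186.

frame 41186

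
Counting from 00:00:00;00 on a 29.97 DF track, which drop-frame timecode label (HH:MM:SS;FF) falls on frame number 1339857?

Each 10-minute DF block holds 10 × 60 × 30 − 9 × 2 = 17982 frames. 1339857 ÷ 17982 → 74 full blocks, remainder 9189.
Within the partial block the first minute is 1800 frames and each further minute 1798, so 5 further minute boundaries passed. Total skipped labels = 18 × 74 + 2 × 5 = 1342.
Non-drop label index = 1339857 + 1342 = 1341199; at 30 labels/s that is 12:25:06:19, i.e. DF 12:25:06;19.

12:25:06;19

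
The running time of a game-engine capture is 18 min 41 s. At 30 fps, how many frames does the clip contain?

18 min 41 s = 1121 s.
Frames = 1121 × 30 = 33630.

33630 frames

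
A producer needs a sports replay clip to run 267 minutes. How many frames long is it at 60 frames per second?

961200 frames

267 min = 16020 s.
Frames = 16020 × 60 = 961200.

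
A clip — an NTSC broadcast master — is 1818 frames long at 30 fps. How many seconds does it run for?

Running time = 1818 / (30) = 60.6 s.

60.6 seconds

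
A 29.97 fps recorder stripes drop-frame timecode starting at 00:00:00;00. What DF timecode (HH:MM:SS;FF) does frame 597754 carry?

Ten DF minutes hold 17982 frames, so frame 597754 lies in block 33 (frames 593406–611387) with 4348 frames into that block.
The block's first minute is 1800 frames and the rest 1798 each; 4348 frames reaches minute 2, so 33 × 18 + 2 × 2 = 598 labels have been skipped so far.
Adding those back, label number 597754 + 598 = 598352 at 30 labels/s is 19945 s + 2 f = 5 h 32 min 25 s frame 2, i.e. 05:32:25;02.

05:32:25;02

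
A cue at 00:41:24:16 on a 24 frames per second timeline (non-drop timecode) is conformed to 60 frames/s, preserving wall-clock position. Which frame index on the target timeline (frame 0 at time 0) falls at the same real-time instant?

frame 149080

Source frame index: (0×3600 + 41×60 + 24) × 24 + 16 = 59632.
Real time: 59632 / (24) = 7454/3 s.
Target frame: (7454/3) × (60) = 149080.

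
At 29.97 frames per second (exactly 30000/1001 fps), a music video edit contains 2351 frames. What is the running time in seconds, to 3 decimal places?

78.445 seconds

Running time = 2351 × 1001/30000 = 2353351/30000 s ≈ 78.445 s.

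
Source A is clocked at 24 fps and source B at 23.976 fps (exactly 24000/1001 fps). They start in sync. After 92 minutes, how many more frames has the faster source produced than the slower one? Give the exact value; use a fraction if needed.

92 min = 5520 s.
A emits 24 × 5520 = 132480 frames; B emits 24000/1001 × 5520 = 132480000/1001.
Difference = 132480/1001 frames (≈ 132.3477); B is behind A.

132480/1001 frames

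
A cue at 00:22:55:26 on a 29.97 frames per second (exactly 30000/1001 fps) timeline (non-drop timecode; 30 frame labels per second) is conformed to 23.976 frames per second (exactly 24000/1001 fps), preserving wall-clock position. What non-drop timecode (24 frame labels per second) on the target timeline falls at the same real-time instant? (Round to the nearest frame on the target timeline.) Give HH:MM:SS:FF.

00:22:55:21

Source frame index: (0×3600 + 22×60 + 55) × 30 + 26 = 41276.
Real time: 41276 / (30000/1001) = 10329319/7500 s.
Target frame: (10329319/7500) × (24000/1001) = 165104/5 ≈ 33020.800 → 33021.
At 24 labels/s: frame 33021 → 00:22:55:21.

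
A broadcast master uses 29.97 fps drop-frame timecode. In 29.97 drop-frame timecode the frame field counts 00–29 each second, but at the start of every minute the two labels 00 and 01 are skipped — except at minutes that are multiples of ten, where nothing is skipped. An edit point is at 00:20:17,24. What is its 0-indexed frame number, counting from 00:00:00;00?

36498

Complete 10-minute blocks: 2, each 17982 frames → 35964.
Remaining 0 whole minutes in the current block: 0 frames.
Within the current minute: 17 × 30 + 24 = 534. Total = 35964 + 0 + 534 = 36498.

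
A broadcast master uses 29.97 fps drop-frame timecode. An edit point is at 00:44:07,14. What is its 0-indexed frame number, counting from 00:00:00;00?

79344

Complete 10-minute blocks: 4, each 17982 frames → 71928.
Remaining 4 whole minutes in the current block: 1800 + 3 × 1798 = 7194 frames.
Within the current minute: 7 × 30 + 14 − 2 = 222 (labels ;00/;01 skipped at this minute). Total = 71928 + 7194 + 222 = 79344.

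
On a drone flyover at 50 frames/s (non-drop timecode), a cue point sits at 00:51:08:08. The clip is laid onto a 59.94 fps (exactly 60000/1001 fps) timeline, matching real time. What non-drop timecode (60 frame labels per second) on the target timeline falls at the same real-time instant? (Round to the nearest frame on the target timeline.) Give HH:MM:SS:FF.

Source frame index: (0×3600 + 51×60 + 8) × 50 + 8 = 153408.
Real time: 153408 / (50) = 76704/25 s.
Target frame: (76704/25) × (60000/1001) = 184089600/1001 ≈ 183905.694 → 183906.
At 60 labels/s: frame 183906 → 00:51:05:06.

00:51:05:06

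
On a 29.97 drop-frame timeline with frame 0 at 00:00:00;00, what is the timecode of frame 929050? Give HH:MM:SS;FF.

08:36:39;10

Ten DF minutes hold 17982 frames, so frame 929050 lies in block 51 (frames 917082–935063) with 11968 frames into that block.
The block's first minute is 1800 frames and the rest 1798 each; 11968 frames reaches minute 6, so 51 × 18 + 6 × 2 = 930 labels have been skipped so far.
Adding those back, label number 929050 + 930 = 929980 at 30 labels/s is 30999 s + 10 f = 8 h 36 min 39 s frame 10, i.e. 08:36:39;10.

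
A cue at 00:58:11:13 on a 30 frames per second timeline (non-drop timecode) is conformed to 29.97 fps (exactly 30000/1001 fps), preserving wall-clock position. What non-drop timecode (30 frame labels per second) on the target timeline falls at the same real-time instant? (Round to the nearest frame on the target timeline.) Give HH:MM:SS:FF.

Source frame index: (0×3600 + 58×60 + 11) × 30 + 13 = 104743.
Real time: 104743 / (30) = 104743/30 s.
Target frame: (104743/30) × (30000/1001) = 104743000/1001 ≈ 104638.362 → 104638.
At 30 labels/s: frame 104638 → 00:58:07:28.

00:58:07:28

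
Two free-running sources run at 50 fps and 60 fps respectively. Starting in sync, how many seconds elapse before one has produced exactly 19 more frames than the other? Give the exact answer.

1.9 seconds

The gap grows by |60 − 50| = 10 frames per second.
Time for a 19-frame gap: 19 ÷ (10) = 1.9 s.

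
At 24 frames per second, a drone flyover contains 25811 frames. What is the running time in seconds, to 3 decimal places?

1075.458 seconds

Running time = 25811 × 1/24 = 25811/24 s ≈ 1075.458 s.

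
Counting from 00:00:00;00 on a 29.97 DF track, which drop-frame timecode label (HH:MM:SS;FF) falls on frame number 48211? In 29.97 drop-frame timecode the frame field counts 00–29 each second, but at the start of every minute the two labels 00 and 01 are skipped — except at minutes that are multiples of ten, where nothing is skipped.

Ten DF minutes hold 17982 frames, so frame 48211 lies in block 2 (frames 35964–53945) with 12247 frames into that block.
The block's first minute is 1800 frames and the rest 1798 each; 12247 frames reaches minute 6, so 2 × 18 + 6 × 2 = 48 labels have been skipped so far.
Adding those back, label number 48211 + 48 = 48259 at 30 labels/s is 1608 s + 19 f = 0 h 26 min 48 s frame 19, i.e. 00:26:48;19.

00:26:48;19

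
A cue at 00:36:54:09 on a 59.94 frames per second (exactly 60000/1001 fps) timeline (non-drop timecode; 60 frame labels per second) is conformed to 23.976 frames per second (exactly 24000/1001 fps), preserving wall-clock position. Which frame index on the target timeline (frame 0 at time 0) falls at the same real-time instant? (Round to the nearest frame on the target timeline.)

frame 53140

Source frame index: (0×3600 + 36×60 + 54) × 60 + 9 = 132849.
Real time: 132849 / (60000/1001) = 44327283/20000 s.
Target frame: (44327283/20000) × (24000/1001) = 265698/5 ≈ 53139.600 → 53140.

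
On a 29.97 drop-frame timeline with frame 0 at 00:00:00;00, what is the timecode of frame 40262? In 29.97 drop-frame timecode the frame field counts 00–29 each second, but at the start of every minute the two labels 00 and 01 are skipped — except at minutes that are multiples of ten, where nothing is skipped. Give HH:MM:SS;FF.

Ten DF minutes hold 17982 frames, so frame 40262 lies in block 2 (frames 35964–53945) with 4298 frames into that block.
The block's first minute is 1800 frames and the rest 1798 each; 4298 frames reaches minute 2, so 2 × 18 + 2 × 2 = 40 labels have been skipped so far.
Adding those back, label number 40262 + 40 = 40302 at 30 labels/s is 1343 s + 12 f = 0 h 22 min 23 s frame 12, i.e. 00:22:23;12.

00:22:23;12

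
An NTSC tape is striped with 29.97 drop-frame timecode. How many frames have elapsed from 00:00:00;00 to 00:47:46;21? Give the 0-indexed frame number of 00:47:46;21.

85915

As if non-drop at 30 labels/s: (0 × 3600 + 47 × 60 + 46) × 30 + 21 = 86001.
Minute boundaries passed: 47; those not divisible by 10: 47 − 4 = 43; dropped labels = 2 × 43 = 86.
Actual frame index = 86001 − 86 = 85915.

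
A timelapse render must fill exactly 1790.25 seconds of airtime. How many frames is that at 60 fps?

107415 frames

Frames = 1790.25 × 60 = 107415.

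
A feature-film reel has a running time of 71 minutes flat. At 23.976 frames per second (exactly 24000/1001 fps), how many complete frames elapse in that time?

102137 frames

71 min = 4260 s.
Frames = 4260 × 24000/1001 = 102240000/1001 ≈ 102137.8621.
Complete frames: 102137.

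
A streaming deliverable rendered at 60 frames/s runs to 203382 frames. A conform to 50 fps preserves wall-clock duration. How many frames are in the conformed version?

Target frames = source frames × (target rate / source rate) = 203382 × (50)/(60) = 203382 × 5/6 = 169485.

169485 frames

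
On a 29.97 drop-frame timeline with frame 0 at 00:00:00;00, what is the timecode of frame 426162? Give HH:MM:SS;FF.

03:56:59;18

Each 10-minute DF block holds 10 × 60 × 30 − 9 × 2 = 17982 frames. 426162 ÷ 17982 → 23 full blocks, remainder 12576.
Within the partial block the first minute is 1800 frames and each further minute 1798, so 6 further minute boundaries passed. Total skipped labels = 18 × 23 + 2 × 6 = 426.
Non-drop label index = 426162 + 426 = 426588; at 30 labels/s that is 03:56:59:18, i.e. DF 03:56:59;18.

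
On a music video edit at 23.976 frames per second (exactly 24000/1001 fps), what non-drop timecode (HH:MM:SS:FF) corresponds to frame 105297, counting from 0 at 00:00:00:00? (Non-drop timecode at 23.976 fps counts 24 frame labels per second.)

105297 ÷ 24 = 4387 full seconds, remainder 9 frames.
4387 s = 1 h 13 min 7 s.
Timecode: 01:13:07:09.

01:13:07:09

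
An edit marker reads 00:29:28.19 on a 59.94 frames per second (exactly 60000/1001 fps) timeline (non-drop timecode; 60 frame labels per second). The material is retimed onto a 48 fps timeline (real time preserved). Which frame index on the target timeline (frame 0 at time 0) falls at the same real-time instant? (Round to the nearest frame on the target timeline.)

Source frame index: (0×3600 + 29×60 + 28) × 60 + 19 = 106099.
Real time: 106099 / (60000/1001) = 106205099/60000 s.
Target frame: (106205099/60000) × (48) = 106205099/1250 ≈ 84964.079 → 84964.

frame 84964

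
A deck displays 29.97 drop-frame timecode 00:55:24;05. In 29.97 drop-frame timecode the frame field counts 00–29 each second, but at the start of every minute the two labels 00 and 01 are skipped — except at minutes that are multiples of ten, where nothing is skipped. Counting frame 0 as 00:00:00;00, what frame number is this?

As if non-drop at 30 labels/s: (0 × 3600 + 55 × 60 + 24) × 30 + 5 = 99725.
Minute boundaries passed: 55; those not divisible by 10: 55 − 5 = 50; dropped labels = 2 × 50 = 100.
Actual frame index = 99725 − 100 = 99625.

99625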